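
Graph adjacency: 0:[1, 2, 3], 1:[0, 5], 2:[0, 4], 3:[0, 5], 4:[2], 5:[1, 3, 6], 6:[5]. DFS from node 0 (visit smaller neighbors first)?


DFS stack-based: start with [0]
Visit order: [0, 1, 5, 3, 6, 2, 4]


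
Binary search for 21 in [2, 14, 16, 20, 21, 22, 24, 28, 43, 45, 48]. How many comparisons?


Search for 21:
[0,10] mid=5 arr[5]=22
[0,4] mid=2 arr[2]=16
[3,4] mid=3 arr[3]=20
[4,4] mid=4 arr[4]=21
Total: 4 comparisons


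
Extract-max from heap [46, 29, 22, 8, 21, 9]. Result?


Max = 46
Replace root with last, heapify down
Resulting heap: [29, 21, 22, 8, 9]


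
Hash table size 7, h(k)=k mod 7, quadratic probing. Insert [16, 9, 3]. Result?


Insertions: 16->slot 2; 9->slot 3; 3->slot 4
Table: [None, None, 16, 9, 3, None, None]


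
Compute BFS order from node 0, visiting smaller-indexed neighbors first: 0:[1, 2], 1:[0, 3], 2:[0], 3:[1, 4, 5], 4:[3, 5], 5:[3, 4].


BFS queue: start with [0]
Visit order: [0, 1, 2, 3, 4, 5]


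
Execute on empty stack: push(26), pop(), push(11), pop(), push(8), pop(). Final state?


push(26) -> [26]
pop() returns 26 -> []
push(11) -> [11]
pop() returns 11 -> []
push(8) -> [8]
pop() returns 8 -> []
Final stack (bottom to top): []


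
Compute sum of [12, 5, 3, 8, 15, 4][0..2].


Prefix sums: [0, 12, 17, 20, 28, 43, 47]
Sum[0..2] = prefix[3] - prefix[0] = 20 - 0 = 20


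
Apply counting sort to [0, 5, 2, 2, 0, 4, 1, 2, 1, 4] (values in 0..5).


Count array: [2, 2, 3, 0, 2, 1]
Reconstruct: [0, 0, 1, 1, 2, 2, 2, 4, 4, 5]


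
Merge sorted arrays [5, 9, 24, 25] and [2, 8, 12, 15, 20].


Compare heads, take smaller each step.
Merged: [2, 5, 8, 9, 12, 15, 20, 24, 25]


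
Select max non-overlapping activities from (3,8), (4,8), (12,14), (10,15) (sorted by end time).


Greedy: pick earliest-ending, then skip overlaps.
Selected (2 activities): [(3, 8), (12, 14)]


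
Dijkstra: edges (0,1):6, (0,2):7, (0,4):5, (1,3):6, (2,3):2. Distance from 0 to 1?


Dijkstra from 0:
Distances: {0: 0, 1: 6, 2: 7, 3: 9, 4: 5}
Shortest distance to 1 = 6, path = [0, 1]


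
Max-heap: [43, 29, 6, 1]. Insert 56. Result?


Append 56: [43, 29, 6, 1, 56]
Bubble up: swap idx 4(56) with idx 1(29); swap idx 1(56) with idx 0(43)
Result: [56, 43, 6, 1, 29]


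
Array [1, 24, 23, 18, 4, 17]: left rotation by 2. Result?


Left rotate by 2: [23, 18, 4, 17, 1, 24]


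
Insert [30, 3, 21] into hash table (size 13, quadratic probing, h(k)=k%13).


Insertions: 30->slot 4; 3->slot 3; 21->slot 8
Table: [None, None, None, 3, 30, None, None, None, 21, None, None, None, None]


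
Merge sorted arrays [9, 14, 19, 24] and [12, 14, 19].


Compare heads, take smaller each step.
Merged: [9, 12, 14, 14, 19, 19, 24]


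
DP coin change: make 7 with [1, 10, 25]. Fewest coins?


dp[0]=0; dp[i]=1+min(dp[i-c] for c in coins)
...dp[2]=2, dp[3]=3, dp[4]=4, dp[5]=5, dp[6]=6, dp[7]=7
Minimum coins for 7 = 7


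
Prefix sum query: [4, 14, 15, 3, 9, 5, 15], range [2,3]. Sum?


Prefix sums: [0, 4, 18, 33, 36, 45, 50, 65]
Sum[2..3] = prefix[4] - prefix[2] = 36 - 18 = 18


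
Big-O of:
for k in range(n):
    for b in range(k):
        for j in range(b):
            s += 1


Per nesting level: O(n) * O(n) [triangular over k] * O(n) [triangular over b] = O(n^3)
Complexity: O(n^3)


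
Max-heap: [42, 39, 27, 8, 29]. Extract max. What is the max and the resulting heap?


Max = 42
Replace root with last, heapify down
Resulting heap: [39, 29, 27, 8]


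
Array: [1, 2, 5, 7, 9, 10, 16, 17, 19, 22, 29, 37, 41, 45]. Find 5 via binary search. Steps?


Search for 5:
[0,13] mid=6 arr[6]=16
[0,5] mid=2 arr[2]=5
Total: 2 comparisons


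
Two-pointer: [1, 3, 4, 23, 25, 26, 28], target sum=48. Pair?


Two pointers: lo=0, hi=6
Found pair: (23, 25) summing to 48


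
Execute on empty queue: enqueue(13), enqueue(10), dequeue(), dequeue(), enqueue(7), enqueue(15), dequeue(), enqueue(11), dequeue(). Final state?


enqueue(13) -> [13]
enqueue(10) -> [13, 10]
dequeue() returns 13 -> [10]
dequeue() returns 10 -> []
enqueue(7) -> [7]
enqueue(15) -> [7, 15]
dequeue() returns 7 -> [15]
enqueue(11) -> [15, 11]
dequeue() returns 15 -> [11]
Final queue (front to back): [11]


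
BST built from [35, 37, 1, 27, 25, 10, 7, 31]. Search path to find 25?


BST root = 35
Search for 25: compare at each node
Path: [35, 1, 27, 25]


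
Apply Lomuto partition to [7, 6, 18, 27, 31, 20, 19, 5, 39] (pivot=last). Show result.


Elements <= 39 go left of pivot.
Result: [7, 6, 18, 27, 31, 20, 19, 5, 39], pivot at index 8


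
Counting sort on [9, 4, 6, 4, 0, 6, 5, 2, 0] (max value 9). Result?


Count array: [2, 0, 1, 0, 2, 1, 2, 0, 0, 1]
Reconstruct: [0, 0, 2, 4, 4, 5, 6, 6, 9]


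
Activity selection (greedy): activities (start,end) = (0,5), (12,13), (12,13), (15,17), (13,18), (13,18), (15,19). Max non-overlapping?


Greedy: pick earliest-ending, then skip overlaps.
Selected (3 activities): [(0, 5), (12, 13), (15, 17)]


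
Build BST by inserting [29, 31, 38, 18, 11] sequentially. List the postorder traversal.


Root = 29; build tree by BST insertion.
Postorder traversal: [11, 18, 38, 31, 29]


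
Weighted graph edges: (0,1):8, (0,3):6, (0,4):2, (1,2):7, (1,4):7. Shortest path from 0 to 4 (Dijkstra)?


Dijkstra from 0:
Distances: {0: 0, 1: 8, 2: 15, 3: 6, 4: 2}
Shortest distance to 4 = 2, path = [0, 4]


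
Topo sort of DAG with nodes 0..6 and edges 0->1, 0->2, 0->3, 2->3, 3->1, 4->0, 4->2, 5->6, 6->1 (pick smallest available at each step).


Kahn's algorithm, process smallest node first
Order: [4, 0, 2, 3, 5, 6, 1]


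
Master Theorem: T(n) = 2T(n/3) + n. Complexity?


a=2, b=3, c=1. log_3(2)=0.631 < c=1. Case 3: O(n^c) = O(n)
Complexity: O(n)


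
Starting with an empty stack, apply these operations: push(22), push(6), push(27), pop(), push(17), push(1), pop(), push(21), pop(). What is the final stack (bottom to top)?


push(22) -> [22]
push(6) -> [22, 6]
push(27) -> [22, 6, 27]
pop() returns 27 -> [22, 6]
push(17) -> [22, 6, 17]
push(1) -> [22, 6, 17, 1]
pop() returns 1 -> [22, 6, 17]
push(21) -> [22, 6, 17, 21]
pop() returns 21 -> [22, 6, 17]
Final stack (bottom to top): [22, 6, 17]


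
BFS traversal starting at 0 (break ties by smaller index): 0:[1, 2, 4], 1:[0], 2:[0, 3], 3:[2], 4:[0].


BFS queue: start with [0]
Visit order: [0, 1, 2, 4, 3]


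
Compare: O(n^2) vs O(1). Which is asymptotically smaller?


constant grows slower than quadratic
O(1) is asymptotically smaller; O(n^2) grows faster


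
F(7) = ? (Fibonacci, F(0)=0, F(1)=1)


F(n)=F(n-1)+F(n-2)
...F(5)=5, F(6)=8, F(7)=13


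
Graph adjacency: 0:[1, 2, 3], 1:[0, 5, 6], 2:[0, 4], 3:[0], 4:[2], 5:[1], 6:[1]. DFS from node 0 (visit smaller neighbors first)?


DFS stack-based: start with [0]
Visit order: [0, 1, 5, 6, 2, 4, 3]


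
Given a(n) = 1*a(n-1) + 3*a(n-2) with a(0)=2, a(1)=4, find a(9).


Build bottom-up:
...a(7)=628, a(8)=1450, a(9)=1*1450+3*628=3334


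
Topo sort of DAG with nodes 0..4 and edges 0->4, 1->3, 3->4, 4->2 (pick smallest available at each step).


Kahn's algorithm, process smallest node first
Order: [0, 1, 3, 4, 2]


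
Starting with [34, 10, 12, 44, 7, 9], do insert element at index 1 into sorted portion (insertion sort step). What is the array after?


After one pass: [10, 34, 12, 44, 7, 9]


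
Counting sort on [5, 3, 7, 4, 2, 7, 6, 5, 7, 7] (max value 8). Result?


Count array: [0, 0, 1, 1, 1, 2, 1, 4, 0]
Reconstruct: [2, 3, 4, 5, 5, 6, 7, 7, 7, 7]


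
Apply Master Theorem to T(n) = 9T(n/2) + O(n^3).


a=9, b=2, c=3. log_2(9)=3.170 > c=3. Case 1: O(n^log_b(a)) = O(n^3.170)
Complexity: O(n^3.170)


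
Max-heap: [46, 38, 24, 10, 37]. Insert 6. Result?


Append 6: [46, 38, 24, 10, 37, 6]
Bubble up: no swaps needed
Result: [46, 38, 24, 10, 37, 6]


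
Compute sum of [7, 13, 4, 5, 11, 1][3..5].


Prefix sums: [0, 7, 20, 24, 29, 40, 41]
Sum[3..5] = prefix[6] - prefix[3] = 41 - 24 = 17


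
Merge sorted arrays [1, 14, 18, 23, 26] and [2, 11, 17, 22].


Compare heads, take smaller each step.
Merged: [1, 2, 11, 14, 17, 18, 22, 23, 26]


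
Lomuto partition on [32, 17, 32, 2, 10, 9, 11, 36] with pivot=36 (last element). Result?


Elements <= 36 go left of pivot.
Result: [32, 17, 32, 2, 10, 9, 11, 36], pivot at index 7


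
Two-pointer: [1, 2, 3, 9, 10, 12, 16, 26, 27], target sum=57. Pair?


Two pointers: lo=0, hi=8
No pair sums to 57


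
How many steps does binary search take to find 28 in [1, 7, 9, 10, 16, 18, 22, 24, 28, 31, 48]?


Search for 28:
[0,10] mid=5 arr[5]=18
[6,10] mid=8 arr[8]=28
Total: 2 comparisons


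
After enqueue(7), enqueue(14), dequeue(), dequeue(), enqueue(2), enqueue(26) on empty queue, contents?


enqueue(7) -> [7]
enqueue(14) -> [7, 14]
dequeue() returns 7 -> [14]
dequeue() returns 14 -> []
enqueue(2) -> [2]
enqueue(26) -> [2, 26]
Final queue (front to back): [2, 26]


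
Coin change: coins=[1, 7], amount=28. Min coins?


dp[0]=0; dp[i]=1+min(dp[i-c] for c in coins)
...dp[23]=5, dp[24]=6, dp[25]=7, dp[26]=8, dp[27]=9, dp[28]=4
Minimum coins for 28 = 4


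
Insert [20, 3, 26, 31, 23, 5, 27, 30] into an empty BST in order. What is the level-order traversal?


Root = 20; build tree by BST insertion.
Level-Order traversal: [20, 3, 26, 5, 23, 31, 27, 30]


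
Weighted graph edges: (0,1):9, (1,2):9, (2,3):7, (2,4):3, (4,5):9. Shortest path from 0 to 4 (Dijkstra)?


Dijkstra from 0:
Distances: {0: 0, 1: 9, 2: 18, 3: 25, 4: 21, 5: 30}
Shortest distance to 4 = 21, path = [0, 1, 2, 4]


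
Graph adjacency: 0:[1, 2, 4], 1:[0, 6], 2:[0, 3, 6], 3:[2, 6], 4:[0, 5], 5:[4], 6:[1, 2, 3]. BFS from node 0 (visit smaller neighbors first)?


BFS queue: start with [0]
Visit order: [0, 1, 2, 4, 6, 3, 5]


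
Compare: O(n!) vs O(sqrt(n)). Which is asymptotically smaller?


sublinear grows slower than factorial
O(sqrt(n)) is asymptotically smaller; O(n!) grows faster


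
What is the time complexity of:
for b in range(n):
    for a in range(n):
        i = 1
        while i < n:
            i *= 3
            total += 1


Per nesting level: O(n) * O(n) * O(log n) = O(n^2 log n)
Complexity: O(n^2 log n)


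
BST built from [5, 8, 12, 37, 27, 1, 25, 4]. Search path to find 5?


BST root = 5
Search for 5: compare at each node
Path: [5]


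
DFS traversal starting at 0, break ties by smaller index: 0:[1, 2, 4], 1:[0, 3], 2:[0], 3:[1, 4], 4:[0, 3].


DFS stack-based: start with [0]
Visit order: [0, 1, 3, 4, 2]


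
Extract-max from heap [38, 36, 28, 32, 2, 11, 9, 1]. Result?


Max = 38
Replace root with last, heapify down
Resulting heap: [36, 32, 28, 1, 2, 11, 9]


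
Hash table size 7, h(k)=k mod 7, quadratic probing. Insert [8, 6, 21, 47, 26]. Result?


Insertions: 8->slot 1; 6->slot 6; 21->slot 0; 47->slot 5; 26->slot 2
Table: [21, 8, 26, None, None, 47, 6]


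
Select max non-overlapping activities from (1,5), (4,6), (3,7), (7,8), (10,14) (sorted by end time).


Greedy: pick earliest-ending, then skip overlaps.
Selected (3 activities): [(1, 5), (7, 8), (10, 14)]


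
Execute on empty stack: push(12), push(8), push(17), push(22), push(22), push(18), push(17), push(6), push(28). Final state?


push(12) -> [12]
push(8) -> [12, 8]
push(17) -> [12, 8, 17]
push(22) -> [12, 8, 17, 22]
push(22) -> [12, 8, 17, 22, 22]
push(18) -> [12, 8, 17, 22, 22, 18]
push(17) -> [12, 8, 17, 22, 22, 18, 17]
push(6) -> [12, 8, 17, 22, 22, 18, 17, 6]
push(28) -> [12, 8, 17, 22, 22, 18, 17, 6, 28]
Final stack (bottom to top): [12, 8, 17, 22, 22, 18, 17, 6, 28]


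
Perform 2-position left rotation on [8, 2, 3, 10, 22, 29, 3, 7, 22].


Left rotate by 2: [3, 10, 22, 29, 3, 7, 22, 8, 2]


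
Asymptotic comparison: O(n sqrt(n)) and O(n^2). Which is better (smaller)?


n^1.5 grows slower than quadratic
O(n sqrt(n)) is asymptotically smaller; O(n^2) grows faster


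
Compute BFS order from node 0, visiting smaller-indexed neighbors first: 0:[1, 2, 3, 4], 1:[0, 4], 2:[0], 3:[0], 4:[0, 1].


BFS queue: start with [0]
Visit order: [0, 1, 2, 3, 4]


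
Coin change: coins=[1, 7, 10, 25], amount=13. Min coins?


dp[0]=0; dp[i]=1+min(dp[i-c] for c in coins)
...dp[8]=2, dp[9]=3, dp[10]=1, dp[11]=2, dp[12]=3, dp[13]=4
Minimum coins for 13 = 4


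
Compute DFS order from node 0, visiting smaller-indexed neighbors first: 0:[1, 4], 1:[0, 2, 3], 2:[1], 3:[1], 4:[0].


DFS stack-based: start with [0]
Visit order: [0, 1, 2, 3, 4]


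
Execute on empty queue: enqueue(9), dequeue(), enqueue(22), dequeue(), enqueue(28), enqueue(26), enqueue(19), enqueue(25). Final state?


enqueue(9) -> [9]
dequeue() returns 9 -> []
enqueue(22) -> [22]
dequeue() returns 22 -> []
enqueue(28) -> [28]
enqueue(26) -> [28, 26]
enqueue(19) -> [28, 26, 19]
enqueue(25) -> [28, 26, 19, 25]
Final queue (front to back): [28, 26, 19, 25]


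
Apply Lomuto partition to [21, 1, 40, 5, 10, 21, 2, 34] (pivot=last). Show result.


Elements <= 34 go left of pivot.
Result: [21, 1, 5, 10, 21, 2, 34, 40], pivot at index 6


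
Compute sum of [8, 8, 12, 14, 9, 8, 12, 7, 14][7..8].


Prefix sums: [0, 8, 16, 28, 42, 51, 59, 71, 78, 92]
Sum[7..8] = prefix[9] - prefix[7] = 92 - 71 = 21


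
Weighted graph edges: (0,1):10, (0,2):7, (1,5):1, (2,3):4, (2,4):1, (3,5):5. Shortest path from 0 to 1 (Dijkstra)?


Dijkstra from 0:
Distances: {0: 0, 1: 10, 2: 7, 3: 11, 4: 8, 5: 11}
Shortest distance to 1 = 10, path = [0, 1]


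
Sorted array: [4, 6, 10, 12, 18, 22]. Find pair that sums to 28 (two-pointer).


Two pointers: lo=0, hi=5
Found pair: (6, 22) summing to 28


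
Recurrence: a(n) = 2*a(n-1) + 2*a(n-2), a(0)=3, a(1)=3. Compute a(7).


Build bottom-up:
...a(5)=228, a(6)=624, a(7)=2*624+2*228=1704


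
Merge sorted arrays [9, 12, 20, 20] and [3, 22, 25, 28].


Compare heads, take smaller each step.
Merged: [3, 9, 12, 20, 20, 22, 25, 28]


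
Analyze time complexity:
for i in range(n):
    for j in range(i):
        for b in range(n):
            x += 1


Per nesting level: O(n) * O(n) [triangular over i] * O(n) = O(n^3)
Complexity: O(n^3)


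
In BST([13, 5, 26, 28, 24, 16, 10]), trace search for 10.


BST root = 13
Search for 10: compare at each node
Path: [13, 5, 10]


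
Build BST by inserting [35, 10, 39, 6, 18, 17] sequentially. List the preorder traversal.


Root = 35; build tree by BST insertion.
Preorder traversal: [35, 10, 6, 18, 17, 39]


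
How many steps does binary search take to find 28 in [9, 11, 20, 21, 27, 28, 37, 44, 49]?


Search for 28:
[0,8] mid=4 arr[4]=27
[5,8] mid=6 arr[6]=37
[5,5] mid=5 arr[5]=28
Total: 3 comparisons


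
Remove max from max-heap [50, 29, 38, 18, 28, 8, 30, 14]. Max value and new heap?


Max = 50
Replace root with last, heapify down
Resulting heap: [38, 29, 30, 18, 28, 8, 14]


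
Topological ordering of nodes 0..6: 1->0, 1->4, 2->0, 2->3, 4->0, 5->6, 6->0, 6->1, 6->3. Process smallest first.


Kahn's algorithm, process smallest node first
Order: [2, 5, 6, 1, 3, 4, 0]


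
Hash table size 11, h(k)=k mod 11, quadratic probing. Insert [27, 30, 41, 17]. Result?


Insertions: 27->slot 5; 30->slot 8; 41->slot 9; 17->slot 6
Table: [None, None, None, None, None, 27, 17, None, 30, 41, None]


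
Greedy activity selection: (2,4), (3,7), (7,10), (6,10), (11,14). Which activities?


Greedy: pick earliest-ending, then skip overlaps.
Selected (3 activities): [(2, 4), (7, 10), (11, 14)]


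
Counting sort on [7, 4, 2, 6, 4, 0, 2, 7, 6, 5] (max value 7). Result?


Count array: [1, 0, 2, 0, 2, 1, 2, 2]
Reconstruct: [0, 2, 2, 4, 4, 5, 6, 6, 7, 7]


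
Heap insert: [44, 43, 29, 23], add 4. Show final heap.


Append 4: [44, 43, 29, 23, 4]
Bubble up: no swaps needed
Result: [44, 43, 29, 23, 4]


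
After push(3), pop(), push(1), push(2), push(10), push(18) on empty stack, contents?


push(3) -> [3]
pop() returns 3 -> []
push(1) -> [1]
push(2) -> [1, 2]
push(10) -> [1, 2, 10]
push(18) -> [1, 2, 10, 18]
Final stack (bottom to top): [1, 2, 10, 18]


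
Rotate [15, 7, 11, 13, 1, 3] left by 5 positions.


Left rotate by 5: [3, 15, 7, 11, 13, 1]


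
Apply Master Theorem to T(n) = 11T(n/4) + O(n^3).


a=11, b=4, c=3. log_4(11)=1.730 < c=3. Case 3: O(n^c) = O(n^3)
Complexity: O(n^3)


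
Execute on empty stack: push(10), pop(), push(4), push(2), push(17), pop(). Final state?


push(10) -> [10]
pop() returns 10 -> []
push(4) -> [4]
push(2) -> [4, 2]
push(17) -> [4, 2, 17]
pop() returns 17 -> [4, 2]
Final stack (bottom to top): [4, 2]


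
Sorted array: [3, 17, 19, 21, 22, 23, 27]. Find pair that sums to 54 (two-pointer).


Two pointers: lo=0, hi=6
No pair sums to 54


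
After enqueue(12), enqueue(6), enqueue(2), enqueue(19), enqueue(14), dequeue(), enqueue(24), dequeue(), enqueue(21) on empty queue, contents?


enqueue(12) -> [12]
enqueue(6) -> [12, 6]
enqueue(2) -> [12, 6, 2]
enqueue(19) -> [12, 6, 2, 19]
enqueue(14) -> [12, 6, 2, 19, 14]
dequeue() returns 12 -> [6, 2, 19, 14]
enqueue(24) -> [6, 2, 19, 14, 24]
dequeue() returns 6 -> [2, 19, 14, 24]
enqueue(21) -> [2, 19, 14, 24, 21]
Final queue (front to back): [2, 19, 14, 24, 21]


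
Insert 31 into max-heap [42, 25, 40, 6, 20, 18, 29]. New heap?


Append 31: [42, 25, 40, 6, 20, 18, 29, 31]
Bubble up: swap idx 7(31) with idx 3(6); swap idx 3(31) with idx 1(25)
Result: [42, 31, 40, 25, 20, 18, 29, 6]


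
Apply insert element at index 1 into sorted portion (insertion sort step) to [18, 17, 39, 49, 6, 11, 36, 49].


After one pass: [17, 18, 39, 49, 6, 11, 36, 49]


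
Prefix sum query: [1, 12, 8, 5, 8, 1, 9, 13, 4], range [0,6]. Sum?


Prefix sums: [0, 1, 13, 21, 26, 34, 35, 44, 57, 61]
Sum[0..6] = prefix[7] - prefix[0] = 44 - 0 = 44


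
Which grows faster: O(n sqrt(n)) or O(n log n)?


linearithmic grows slower than n^1.5
O(n log n) is asymptotically smaller; O(n sqrt(n)) grows faster


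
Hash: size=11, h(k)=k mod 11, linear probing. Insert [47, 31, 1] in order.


Insertions: 47->slot 3; 31->slot 9; 1->slot 1
Table: [None, 1, None, 47, None, None, None, None, None, 31, None]


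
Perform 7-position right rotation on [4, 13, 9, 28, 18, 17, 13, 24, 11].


Right rotate by 7: [9, 28, 18, 17, 13, 24, 11, 4, 13]


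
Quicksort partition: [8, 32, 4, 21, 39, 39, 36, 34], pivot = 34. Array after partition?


Elements <= 34 go left of pivot.
Result: [8, 32, 4, 21, 34, 39, 36, 39], pivot at index 4


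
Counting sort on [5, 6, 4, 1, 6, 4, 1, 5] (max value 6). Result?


Count array: [0, 2, 0, 0, 2, 2, 2]
Reconstruct: [1, 1, 4, 4, 5, 5, 6, 6]


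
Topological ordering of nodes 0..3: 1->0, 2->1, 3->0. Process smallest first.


Kahn's algorithm, process smallest node first
Order: [2, 1, 3, 0]


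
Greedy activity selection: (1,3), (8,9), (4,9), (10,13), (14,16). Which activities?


Greedy: pick earliest-ending, then skip overlaps.
Selected (4 activities): [(1, 3), (8, 9), (10, 13), (14, 16)]


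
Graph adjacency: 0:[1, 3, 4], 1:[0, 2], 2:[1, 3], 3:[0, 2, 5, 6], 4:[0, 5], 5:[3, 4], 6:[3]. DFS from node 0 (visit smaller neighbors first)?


DFS stack-based: start with [0]
Visit order: [0, 1, 2, 3, 5, 4, 6]


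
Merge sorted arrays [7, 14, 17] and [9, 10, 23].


Compare heads, take smaller each step.
Merged: [7, 9, 10, 14, 17, 23]


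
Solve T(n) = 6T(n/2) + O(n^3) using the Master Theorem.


a=6, b=2, c=3. log_2(6)=2.585 < c=3. Case 3: O(n^c) = O(n^3)
Complexity: O(n^3)


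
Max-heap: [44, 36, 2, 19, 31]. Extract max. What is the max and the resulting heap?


Max = 44
Replace root with last, heapify down
Resulting heap: [36, 31, 2, 19]


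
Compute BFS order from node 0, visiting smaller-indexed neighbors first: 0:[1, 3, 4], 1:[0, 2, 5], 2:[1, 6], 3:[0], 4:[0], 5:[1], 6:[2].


BFS queue: start with [0]
Visit order: [0, 1, 3, 4, 2, 5, 6]


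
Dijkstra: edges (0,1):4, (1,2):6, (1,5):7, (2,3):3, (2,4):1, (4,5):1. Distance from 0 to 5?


Dijkstra from 0:
Distances: {0: 0, 1: 4, 2: 10, 3: 13, 4: 11, 5: 11}
Shortest distance to 5 = 11, path = [0, 1, 5]


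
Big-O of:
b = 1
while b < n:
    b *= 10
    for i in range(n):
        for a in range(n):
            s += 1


Per nesting level: O(log n) * O(n) * O(n) = O(n^2 log n)
Complexity: O(n^2 log n)


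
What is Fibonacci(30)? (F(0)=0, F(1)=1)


F(n)=F(n-1)+F(n-2)
...F(28)=317811, F(29)=514229, F(30)=832040


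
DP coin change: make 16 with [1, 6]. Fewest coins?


dp[0]=0; dp[i]=1+min(dp[i-c] for c in coins)
...dp[11]=6, dp[12]=2, dp[13]=3, dp[14]=4, dp[15]=5, dp[16]=6
Minimum coins for 16 = 6


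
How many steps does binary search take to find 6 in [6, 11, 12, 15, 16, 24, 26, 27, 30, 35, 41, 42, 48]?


Search for 6:
[0,12] mid=6 arr[6]=26
[0,5] mid=2 arr[2]=12
[0,1] mid=0 arr[0]=6
Total: 3 comparisons


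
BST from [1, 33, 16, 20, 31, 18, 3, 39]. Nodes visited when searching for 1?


BST root = 1
Search for 1: compare at each node
Path: [1]


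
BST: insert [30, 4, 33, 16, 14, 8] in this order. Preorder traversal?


Root = 30; build tree by BST insertion.
Preorder traversal: [30, 4, 16, 14, 8, 33]


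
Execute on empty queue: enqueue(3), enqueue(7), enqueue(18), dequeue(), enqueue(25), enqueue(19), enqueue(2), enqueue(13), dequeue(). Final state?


enqueue(3) -> [3]
enqueue(7) -> [3, 7]
enqueue(18) -> [3, 7, 18]
dequeue() returns 3 -> [7, 18]
enqueue(25) -> [7, 18, 25]
enqueue(19) -> [7, 18, 25, 19]
enqueue(2) -> [7, 18, 25, 19, 2]
enqueue(13) -> [7, 18, 25, 19, 2, 13]
dequeue() returns 7 -> [18, 25, 19, 2, 13]
Final queue (front to back): [18, 25, 19, 2, 13]


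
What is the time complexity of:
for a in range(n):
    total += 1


Per nesting level: O(n) = O(n)
Complexity: O(n)


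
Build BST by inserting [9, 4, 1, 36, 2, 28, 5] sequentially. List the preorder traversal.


Root = 9; build tree by BST insertion.
Preorder traversal: [9, 4, 1, 2, 5, 36, 28]


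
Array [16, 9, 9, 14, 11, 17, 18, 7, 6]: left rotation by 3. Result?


Left rotate by 3: [14, 11, 17, 18, 7, 6, 16, 9, 9]


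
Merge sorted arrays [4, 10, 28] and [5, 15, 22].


Compare heads, take smaller each step.
Merged: [4, 5, 10, 15, 22, 28]


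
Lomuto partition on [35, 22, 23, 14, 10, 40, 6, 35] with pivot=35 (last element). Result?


Elements <= 35 go left of pivot.
Result: [35, 22, 23, 14, 10, 6, 35, 40], pivot at index 6


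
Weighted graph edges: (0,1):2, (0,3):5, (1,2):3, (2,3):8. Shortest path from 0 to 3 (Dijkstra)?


Dijkstra from 0:
Distances: {0: 0, 1: 2, 2: 5, 3: 5}
Shortest distance to 3 = 5, path = [0, 3]


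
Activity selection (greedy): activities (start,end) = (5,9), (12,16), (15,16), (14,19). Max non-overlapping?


Greedy: pick earliest-ending, then skip overlaps.
Selected (2 activities): [(5, 9), (12, 16)]


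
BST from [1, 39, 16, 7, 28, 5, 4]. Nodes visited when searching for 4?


BST root = 1
Search for 4: compare at each node
Path: [1, 39, 16, 7, 5, 4]


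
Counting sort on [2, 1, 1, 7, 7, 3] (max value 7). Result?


Count array: [0, 2, 1, 1, 0, 0, 0, 2]
Reconstruct: [1, 1, 2, 3, 7, 7]


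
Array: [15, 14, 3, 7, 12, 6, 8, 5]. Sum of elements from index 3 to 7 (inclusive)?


Prefix sums: [0, 15, 29, 32, 39, 51, 57, 65, 70]
Sum[3..7] = prefix[8] - prefix[3] = 70 - 32 = 38


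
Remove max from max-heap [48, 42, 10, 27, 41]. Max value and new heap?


Max = 48
Replace root with last, heapify down
Resulting heap: [42, 41, 10, 27]


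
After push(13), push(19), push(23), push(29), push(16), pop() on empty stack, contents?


push(13) -> [13]
push(19) -> [13, 19]
push(23) -> [13, 19, 23]
push(29) -> [13, 19, 23, 29]
push(16) -> [13, 19, 23, 29, 16]
pop() returns 16 -> [13, 19, 23, 29]
Final stack (bottom to top): [13, 19, 23, 29]


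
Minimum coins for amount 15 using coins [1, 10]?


dp[0]=0; dp[i]=1+min(dp[i-c] for c in coins)
...dp[10]=1, dp[11]=2, dp[12]=3, dp[13]=4, dp[14]=5, dp[15]=6
Minimum coins for 15 = 6


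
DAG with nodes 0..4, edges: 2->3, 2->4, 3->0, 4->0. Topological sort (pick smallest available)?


Kahn's algorithm, process smallest node first
Order: [1, 2, 3, 4, 0]


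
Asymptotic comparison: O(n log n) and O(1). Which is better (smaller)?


constant grows slower than linearithmic
O(1) is asymptotically smaller; O(n log n) grows faster


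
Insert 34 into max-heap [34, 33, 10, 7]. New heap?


Append 34: [34, 33, 10, 7, 34]
Bubble up: swap idx 4(34) with idx 1(33)
Result: [34, 34, 10, 7, 33]


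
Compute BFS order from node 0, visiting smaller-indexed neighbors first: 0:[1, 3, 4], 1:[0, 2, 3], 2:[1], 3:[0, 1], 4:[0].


BFS queue: start with [0]
Visit order: [0, 1, 3, 4, 2]


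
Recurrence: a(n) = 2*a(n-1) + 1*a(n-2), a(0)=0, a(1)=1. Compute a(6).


Build bottom-up:
...a(4)=12, a(5)=29, a(6)=2*29+1*12=70


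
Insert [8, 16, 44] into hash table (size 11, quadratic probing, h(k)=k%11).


Insertions: 8->slot 8; 16->slot 5; 44->slot 0
Table: [44, None, None, None, None, 16, None, None, 8, None, None]


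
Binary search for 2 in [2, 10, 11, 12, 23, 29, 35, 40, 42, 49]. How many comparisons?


Search for 2:
[0,9] mid=4 arr[4]=23
[0,3] mid=1 arr[1]=10
[0,0] mid=0 arr[0]=2
Total: 3 comparisons


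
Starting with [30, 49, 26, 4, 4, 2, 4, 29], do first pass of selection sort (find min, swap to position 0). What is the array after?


After one pass: [2, 49, 26, 4, 4, 30, 4, 29]


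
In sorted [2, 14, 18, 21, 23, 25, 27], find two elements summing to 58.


Two pointers: lo=0, hi=6
No pair sums to 58


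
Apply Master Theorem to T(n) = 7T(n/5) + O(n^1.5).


a=7, b=5, c=1.5. log_5(7)=1.209 < c=1.5. Case 3: O(n^c) = O(n^1.500)
Complexity: O(n^1.500)


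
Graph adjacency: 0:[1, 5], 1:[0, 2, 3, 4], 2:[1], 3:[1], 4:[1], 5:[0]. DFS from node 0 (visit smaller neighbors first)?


DFS stack-based: start with [0]
Visit order: [0, 1, 2, 3, 4, 5]


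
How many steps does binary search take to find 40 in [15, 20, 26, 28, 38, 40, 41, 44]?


Search for 40:
[0,7] mid=3 arr[3]=28
[4,7] mid=5 arr[5]=40
Total: 2 comparisons


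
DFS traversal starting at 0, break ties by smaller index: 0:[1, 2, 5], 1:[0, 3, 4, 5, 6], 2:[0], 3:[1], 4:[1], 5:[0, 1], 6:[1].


DFS stack-based: start with [0]
Visit order: [0, 1, 3, 4, 5, 6, 2]


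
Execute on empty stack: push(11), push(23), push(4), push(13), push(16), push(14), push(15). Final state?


push(11) -> [11]
push(23) -> [11, 23]
push(4) -> [11, 23, 4]
push(13) -> [11, 23, 4, 13]
push(16) -> [11, 23, 4, 13, 16]
push(14) -> [11, 23, 4, 13, 16, 14]
push(15) -> [11, 23, 4, 13, 16, 14, 15]
Final stack (bottom to top): [11, 23, 4, 13, 16, 14, 15]


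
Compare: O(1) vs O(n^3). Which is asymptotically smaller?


constant grows slower than cubic
O(1) is asymptotically smaller; O(n^3) grows faster


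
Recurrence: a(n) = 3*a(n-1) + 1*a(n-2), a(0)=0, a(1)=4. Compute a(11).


Build bottom-up:
...a(9)=51880, a(10)=171348, a(11)=3*171348+1*51880=565924


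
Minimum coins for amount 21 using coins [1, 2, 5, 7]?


dp[0]=0; dp[i]=1+min(dp[i-c] for c in coins)
...dp[16]=3, dp[17]=3, dp[18]=4, dp[19]=3, dp[20]=4, dp[21]=3
Minimum coins for 21 = 3


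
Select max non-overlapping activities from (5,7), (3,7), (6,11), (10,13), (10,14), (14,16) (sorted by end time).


Greedy: pick earliest-ending, then skip overlaps.
Selected (3 activities): [(5, 7), (10, 13), (14, 16)]


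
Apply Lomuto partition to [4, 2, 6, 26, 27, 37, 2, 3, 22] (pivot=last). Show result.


Elements <= 22 go left of pivot.
Result: [4, 2, 6, 2, 3, 22, 26, 27, 37], pivot at index 5


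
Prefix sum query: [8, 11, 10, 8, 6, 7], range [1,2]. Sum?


Prefix sums: [0, 8, 19, 29, 37, 43, 50]
Sum[1..2] = prefix[3] - prefix[1] = 29 - 8 = 21


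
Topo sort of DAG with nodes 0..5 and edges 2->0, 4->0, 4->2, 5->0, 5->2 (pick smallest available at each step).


Kahn's algorithm, process smallest node first
Order: [1, 3, 4, 5, 2, 0]


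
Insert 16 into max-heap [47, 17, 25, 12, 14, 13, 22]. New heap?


Append 16: [47, 17, 25, 12, 14, 13, 22, 16]
Bubble up: swap idx 7(16) with idx 3(12)
Result: [47, 17, 25, 16, 14, 13, 22, 12]


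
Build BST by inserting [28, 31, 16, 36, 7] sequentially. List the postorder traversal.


Root = 28; build tree by BST insertion.
Postorder traversal: [7, 16, 36, 31, 28]


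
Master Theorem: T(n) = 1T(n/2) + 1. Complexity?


a=1, b=2, c=0. log_2(1)=0 = c=0. Case 2: O(n^c log n) = O(log n)
Complexity: O(log n)


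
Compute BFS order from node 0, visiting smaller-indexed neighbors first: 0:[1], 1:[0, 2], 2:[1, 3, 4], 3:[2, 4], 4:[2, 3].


BFS queue: start with [0]
Visit order: [0, 1, 2, 3, 4]


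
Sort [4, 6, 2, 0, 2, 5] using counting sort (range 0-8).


Count array: [1, 0, 2, 0, 1, 1, 1, 0, 0]
Reconstruct: [0, 2, 2, 4, 5, 6]


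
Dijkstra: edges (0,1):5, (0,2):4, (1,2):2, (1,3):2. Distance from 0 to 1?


Dijkstra from 0:
Distances: {0: 0, 1: 5, 2: 4, 3: 7}
Shortest distance to 1 = 5, path = [0, 1]


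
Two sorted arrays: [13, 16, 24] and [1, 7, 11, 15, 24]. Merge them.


Compare heads, take smaller each step.
Merged: [1, 7, 11, 13, 15, 16, 24, 24]


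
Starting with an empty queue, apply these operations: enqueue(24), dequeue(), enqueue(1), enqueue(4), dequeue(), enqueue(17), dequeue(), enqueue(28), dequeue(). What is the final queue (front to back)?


enqueue(24) -> [24]
dequeue() returns 24 -> []
enqueue(1) -> [1]
enqueue(4) -> [1, 4]
dequeue() returns 1 -> [4]
enqueue(17) -> [4, 17]
dequeue() returns 4 -> [17]
enqueue(28) -> [17, 28]
dequeue() returns 17 -> [28]
Final queue (front to back): [28]


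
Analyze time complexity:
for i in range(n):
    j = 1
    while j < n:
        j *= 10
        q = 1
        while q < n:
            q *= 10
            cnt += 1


Per nesting level: O(n) * O(log n) * O(log n) = O(n (log n)^2)
Complexity: O(n (log n)^2)


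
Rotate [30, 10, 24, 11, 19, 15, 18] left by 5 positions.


Left rotate by 5: [15, 18, 30, 10, 24, 11, 19]


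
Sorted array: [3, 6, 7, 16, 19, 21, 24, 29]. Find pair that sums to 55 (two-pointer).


Two pointers: lo=0, hi=7
No pair sums to 55


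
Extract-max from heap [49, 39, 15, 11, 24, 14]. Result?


Max = 49
Replace root with last, heapify down
Resulting heap: [39, 24, 15, 11, 14]


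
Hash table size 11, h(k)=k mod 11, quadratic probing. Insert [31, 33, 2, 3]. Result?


Insertions: 31->slot 9; 33->slot 0; 2->slot 2; 3->slot 3
Table: [33, None, 2, 3, None, None, None, None, None, 31, None]


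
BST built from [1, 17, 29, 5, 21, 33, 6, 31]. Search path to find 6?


BST root = 1
Search for 6: compare at each node
Path: [1, 17, 5, 6]


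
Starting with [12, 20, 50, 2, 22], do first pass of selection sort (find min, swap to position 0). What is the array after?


After one pass: [2, 20, 50, 12, 22]


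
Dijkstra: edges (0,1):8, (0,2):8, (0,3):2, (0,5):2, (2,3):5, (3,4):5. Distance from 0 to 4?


Dijkstra from 0:
Distances: {0: 0, 1: 8, 2: 7, 3: 2, 4: 7, 5: 2}
Shortest distance to 4 = 7, path = [0, 3, 4]


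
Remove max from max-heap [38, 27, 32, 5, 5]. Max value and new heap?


Max = 38
Replace root with last, heapify down
Resulting heap: [32, 27, 5, 5]


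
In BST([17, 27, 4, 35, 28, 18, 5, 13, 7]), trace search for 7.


BST root = 17
Search for 7: compare at each node
Path: [17, 4, 5, 13, 7]


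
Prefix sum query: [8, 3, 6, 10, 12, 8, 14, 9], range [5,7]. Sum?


Prefix sums: [0, 8, 11, 17, 27, 39, 47, 61, 70]
Sum[5..7] = prefix[8] - prefix[5] = 70 - 39 = 31


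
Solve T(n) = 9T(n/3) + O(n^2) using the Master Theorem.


a=9, b=3, c=2. log_3(9)=2 = c=2. Case 2: O(n^c log n) = O(n^2 log n)
Complexity: O(n^2 log n)


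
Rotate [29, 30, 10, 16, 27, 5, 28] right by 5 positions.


Right rotate by 5: [10, 16, 27, 5, 28, 29, 30]


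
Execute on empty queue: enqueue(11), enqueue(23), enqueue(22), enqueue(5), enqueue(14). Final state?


enqueue(11) -> [11]
enqueue(23) -> [11, 23]
enqueue(22) -> [11, 23, 22]
enqueue(5) -> [11, 23, 22, 5]
enqueue(14) -> [11, 23, 22, 5, 14]
Final queue (front to back): [11, 23, 22, 5, 14]


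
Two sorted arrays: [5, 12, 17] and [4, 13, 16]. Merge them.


Compare heads, take smaller each step.
Merged: [4, 5, 12, 13, 16, 17]


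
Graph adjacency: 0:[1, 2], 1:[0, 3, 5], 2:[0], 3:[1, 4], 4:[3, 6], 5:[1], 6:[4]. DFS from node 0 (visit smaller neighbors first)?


DFS stack-based: start with [0]
Visit order: [0, 1, 3, 4, 6, 5, 2]


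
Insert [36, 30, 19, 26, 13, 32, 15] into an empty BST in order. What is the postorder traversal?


Root = 36; build tree by BST insertion.
Postorder traversal: [15, 13, 26, 19, 32, 30, 36]


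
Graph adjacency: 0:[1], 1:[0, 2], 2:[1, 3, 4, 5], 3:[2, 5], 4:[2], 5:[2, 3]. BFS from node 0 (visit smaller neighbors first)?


BFS queue: start with [0]
Visit order: [0, 1, 2, 3, 4, 5]


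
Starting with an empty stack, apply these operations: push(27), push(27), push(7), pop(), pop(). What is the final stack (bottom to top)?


push(27) -> [27]
push(27) -> [27, 27]
push(7) -> [27, 27, 7]
pop() returns 7 -> [27, 27]
pop() returns 27 -> [27]
Final stack (bottom to top): [27]


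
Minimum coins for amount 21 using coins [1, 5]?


dp[0]=0; dp[i]=1+min(dp[i-c] for c in coins)
...dp[16]=4, dp[17]=5, dp[18]=6, dp[19]=7, dp[20]=4, dp[21]=5
Minimum coins for 21 = 5


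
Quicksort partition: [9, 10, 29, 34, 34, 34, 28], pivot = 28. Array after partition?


Elements <= 28 go left of pivot.
Result: [9, 10, 28, 34, 34, 34, 29], pivot at index 2


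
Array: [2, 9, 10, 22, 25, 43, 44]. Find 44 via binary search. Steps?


Search for 44:
[0,6] mid=3 arr[3]=22
[4,6] mid=5 arr[5]=43
[6,6] mid=6 arr[6]=44
Total: 3 comparisons


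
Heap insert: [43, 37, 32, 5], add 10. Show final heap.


Append 10: [43, 37, 32, 5, 10]
Bubble up: no swaps needed
Result: [43, 37, 32, 5, 10]


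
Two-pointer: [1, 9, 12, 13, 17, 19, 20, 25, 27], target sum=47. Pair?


Two pointers: lo=0, hi=8
Found pair: (20, 27) summing to 47


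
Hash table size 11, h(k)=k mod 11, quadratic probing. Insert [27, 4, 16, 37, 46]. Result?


Insertions: 27->slot 5; 4->slot 4; 16->slot 6; 37->slot 8; 46->slot 2
Table: [None, None, 46, None, 4, 27, 16, None, 37, None, None]


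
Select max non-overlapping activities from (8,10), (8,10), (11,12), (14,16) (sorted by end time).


Greedy: pick earliest-ending, then skip overlaps.
Selected (3 activities): [(8, 10), (11, 12), (14, 16)]


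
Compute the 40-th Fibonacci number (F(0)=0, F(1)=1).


F(n)=F(n-1)+F(n-2)
...F(38)=39088169, F(39)=63245986, F(40)=102334155


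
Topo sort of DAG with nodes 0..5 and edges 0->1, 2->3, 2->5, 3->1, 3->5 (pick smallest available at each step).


Kahn's algorithm, process smallest node first
Order: [0, 2, 3, 1, 4, 5]


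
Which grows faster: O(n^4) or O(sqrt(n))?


sublinear grows slower than quartic
O(sqrt(n)) is asymptotically smaller; O(n^4) grows faster


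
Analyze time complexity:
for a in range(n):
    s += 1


Per nesting level: O(n) = O(n)
Complexity: O(n)


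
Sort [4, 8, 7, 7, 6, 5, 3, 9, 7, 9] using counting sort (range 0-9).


Count array: [0, 0, 0, 1, 1, 1, 1, 3, 1, 2]
Reconstruct: [3, 4, 5, 6, 7, 7, 7, 8, 9, 9]


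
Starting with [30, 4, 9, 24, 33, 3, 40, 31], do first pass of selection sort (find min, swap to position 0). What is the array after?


After one pass: [3, 4, 9, 24, 33, 30, 40, 31]


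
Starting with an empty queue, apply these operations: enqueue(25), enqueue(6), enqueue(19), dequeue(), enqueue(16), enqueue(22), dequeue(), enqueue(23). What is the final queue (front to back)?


enqueue(25) -> [25]
enqueue(6) -> [25, 6]
enqueue(19) -> [25, 6, 19]
dequeue() returns 25 -> [6, 19]
enqueue(16) -> [6, 19, 16]
enqueue(22) -> [6, 19, 16, 22]
dequeue() returns 6 -> [19, 16, 22]
enqueue(23) -> [19, 16, 22, 23]
Final queue (front to back): [19, 16, 22, 23]


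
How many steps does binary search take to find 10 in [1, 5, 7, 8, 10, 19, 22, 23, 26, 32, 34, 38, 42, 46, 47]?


Search for 10:
[0,14] mid=7 arr[7]=23
[0,6] mid=3 arr[3]=8
[4,6] mid=5 arr[5]=19
[4,4] mid=4 arr[4]=10
Total: 4 comparisons


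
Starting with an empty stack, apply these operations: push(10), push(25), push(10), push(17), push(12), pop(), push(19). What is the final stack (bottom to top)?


push(10) -> [10]
push(25) -> [10, 25]
push(10) -> [10, 25, 10]
push(17) -> [10, 25, 10, 17]
push(12) -> [10, 25, 10, 17, 12]
pop() returns 12 -> [10, 25, 10, 17]
push(19) -> [10, 25, 10, 17, 19]
Final stack (bottom to top): [10, 25, 10, 17, 19]


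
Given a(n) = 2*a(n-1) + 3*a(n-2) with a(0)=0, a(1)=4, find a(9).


Build bottom-up:
...a(7)=2188, a(8)=6560, a(9)=2*6560+3*2188=19684


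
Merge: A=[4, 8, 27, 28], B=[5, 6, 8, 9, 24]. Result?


Compare heads, take smaller each step.
Merged: [4, 5, 6, 8, 8, 9, 24, 27, 28]


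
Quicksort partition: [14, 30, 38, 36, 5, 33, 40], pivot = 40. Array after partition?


Elements <= 40 go left of pivot.
Result: [14, 30, 38, 36, 5, 33, 40], pivot at index 6


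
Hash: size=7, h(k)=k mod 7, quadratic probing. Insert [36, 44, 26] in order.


Insertions: 36->slot 1; 44->slot 2; 26->slot 5
Table: [None, 36, 44, None, None, 26, None]


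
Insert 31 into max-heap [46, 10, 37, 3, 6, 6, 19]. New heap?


Append 31: [46, 10, 37, 3, 6, 6, 19, 31]
Bubble up: swap idx 7(31) with idx 3(3); swap idx 3(31) with idx 1(10)
Result: [46, 31, 37, 10, 6, 6, 19, 3]


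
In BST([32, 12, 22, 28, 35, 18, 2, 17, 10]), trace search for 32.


BST root = 32
Search for 32: compare at each node
Path: [32]


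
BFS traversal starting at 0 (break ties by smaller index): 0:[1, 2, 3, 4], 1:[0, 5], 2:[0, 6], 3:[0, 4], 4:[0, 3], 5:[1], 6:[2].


BFS queue: start with [0]
Visit order: [0, 1, 2, 3, 4, 5, 6]


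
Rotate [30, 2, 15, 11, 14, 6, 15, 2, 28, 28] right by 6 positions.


Right rotate by 6: [14, 6, 15, 2, 28, 28, 30, 2, 15, 11]


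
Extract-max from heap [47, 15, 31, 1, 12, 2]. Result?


Max = 47
Replace root with last, heapify down
Resulting heap: [31, 15, 2, 1, 12]


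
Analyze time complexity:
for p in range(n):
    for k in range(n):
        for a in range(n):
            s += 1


Per nesting level: O(n) * O(n) * O(n) = O(n^3)
Complexity: O(n^3)


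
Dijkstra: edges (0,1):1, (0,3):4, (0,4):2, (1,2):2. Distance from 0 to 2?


Dijkstra from 0:
Distances: {0: 0, 1: 1, 2: 3, 3: 4, 4: 2}
Shortest distance to 2 = 3, path = [0, 1, 2]


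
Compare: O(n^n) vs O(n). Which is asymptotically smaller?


linear grows slower than n^n
O(n) is asymptotically smaller; O(n^n) grows faster


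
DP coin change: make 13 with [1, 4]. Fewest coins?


dp[0]=0; dp[i]=1+min(dp[i-c] for c in coins)
...dp[8]=2, dp[9]=3, dp[10]=4, dp[11]=5, dp[12]=3, dp[13]=4
Minimum coins for 13 = 4


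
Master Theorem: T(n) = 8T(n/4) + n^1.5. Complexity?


a=8, b=4, c=1.5. log_4(8)=1.5 = c=1.5. Case 2: O(n^c log n) = O(n^1.500 log n)
Complexity: O(n^1.500 log n)


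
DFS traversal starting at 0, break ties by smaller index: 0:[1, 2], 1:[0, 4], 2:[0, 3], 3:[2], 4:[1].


DFS stack-based: start with [0]
Visit order: [0, 1, 4, 2, 3]


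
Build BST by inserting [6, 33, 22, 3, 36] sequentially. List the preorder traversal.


Root = 6; build tree by BST insertion.
Preorder traversal: [6, 3, 33, 22, 36]


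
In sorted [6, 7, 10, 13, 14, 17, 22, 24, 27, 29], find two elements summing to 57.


Two pointers: lo=0, hi=9
No pair sums to 57


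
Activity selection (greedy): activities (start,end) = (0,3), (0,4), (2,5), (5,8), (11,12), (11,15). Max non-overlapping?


Greedy: pick earliest-ending, then skip overlaps.
Selected (3 activities): [(0, 3), (5, 8), (11, 12)]
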